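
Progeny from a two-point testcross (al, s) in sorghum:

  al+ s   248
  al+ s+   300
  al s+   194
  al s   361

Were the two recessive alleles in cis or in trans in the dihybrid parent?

The two most frequent classes are al+ s+ (300) and al s (361); these are the parental (non-recombinant) types.
So the F1 carried al+ s+ on one chromosome and al s on the other — the recessive alleles are on the same chromosome (cis / coupling).

cis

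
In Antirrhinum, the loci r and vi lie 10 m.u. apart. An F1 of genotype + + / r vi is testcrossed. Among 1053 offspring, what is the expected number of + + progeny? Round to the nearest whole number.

474

A map distance of 10 m.u. corresponds to a recombination frequency of 0.100.
The F1 is + + / r vi, so + + is a parental gamete class with expected frequency (1 − r)/2 = 0.900/2 = 0.4500.
Expected number = 0.4500 × 1053 = 473.85 ≈ 474.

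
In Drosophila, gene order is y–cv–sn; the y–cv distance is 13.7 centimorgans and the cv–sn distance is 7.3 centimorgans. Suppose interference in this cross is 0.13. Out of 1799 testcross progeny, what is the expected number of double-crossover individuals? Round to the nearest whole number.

Map distances give recombination frequencies of 0.137 and 0.073 for the two intervals.
With interference 0.13 (so coincidence = 0.87), expected double-crossover frequency = 0.137 × 0.073 × 0.87 = 0.00870.
Expected number = 0.00870 × 1799 = 15.65 ≈ 16.

16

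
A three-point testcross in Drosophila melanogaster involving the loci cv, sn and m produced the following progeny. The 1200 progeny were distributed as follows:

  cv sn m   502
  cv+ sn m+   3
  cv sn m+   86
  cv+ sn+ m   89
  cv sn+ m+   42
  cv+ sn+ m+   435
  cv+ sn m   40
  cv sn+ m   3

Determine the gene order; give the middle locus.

sn

The two most frequent reciprocal classes, cv sn m and cv+ sn+ m+, are the parental types, so the F1 was cv sn m / cv+ sn+ m+.
The two rarest classes, cv sn+ m and cv+ sn m+, are the double crossovers. Comparing them with the parentals, only the sn allele has switched, so sn is the middle locus and the order is cv – sn – m.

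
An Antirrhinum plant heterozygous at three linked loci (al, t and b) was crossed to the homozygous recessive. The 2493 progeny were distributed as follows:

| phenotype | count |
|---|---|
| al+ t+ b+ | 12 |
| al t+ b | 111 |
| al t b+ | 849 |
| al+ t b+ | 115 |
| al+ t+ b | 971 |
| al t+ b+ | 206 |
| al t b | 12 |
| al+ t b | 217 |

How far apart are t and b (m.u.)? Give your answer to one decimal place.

The two most frequent reciprocal classes, al+ t+ b and al t b+, are the parental types, so the F1 was al+ t+ b / al t b+.
The two rarest classes, al+ t+ b+ and al t b, are the double crossovers. Comparing them with the parentals, only the b allele has switched, so b is the middle locus and the order is al – b – t.
Crossovers in the b–t interval produce the single-crossover classes al+ t b and al t+ b+ (217 + 206 = 423) plus the double crossovers (24).
RF(b–t) = (423 + 24) / 2493 = 447/2493 = 0.1793 → 17.9 m.u.

17.9 m.u.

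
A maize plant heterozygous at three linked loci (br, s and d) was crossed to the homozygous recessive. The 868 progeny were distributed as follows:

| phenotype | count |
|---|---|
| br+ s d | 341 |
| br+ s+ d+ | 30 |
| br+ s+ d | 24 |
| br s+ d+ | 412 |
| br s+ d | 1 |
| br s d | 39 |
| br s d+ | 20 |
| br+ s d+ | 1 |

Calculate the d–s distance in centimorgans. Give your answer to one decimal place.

The two most frequent reciprocal classes, br s+ d+ and br+ s d, are the parental types, so the F1 was br s+ d+ / br+ s d.
The two rarest classes, br s+ d and br+ s d+, are the double crossovers. Comparing them with the parentals, only the d allele has switched, so d is the middle locus and the order is s – d – br.
Crossovers in the s–d interval produce the single-crossover classes br s d+ and br+ s+ d (20 + 24 = 44) plus the double crossovers (2).
RF(s–d) = (44 + 2) / 868 = 46/868 = 0.0530 → 5.3 centimorgans.

5.3 centimorgans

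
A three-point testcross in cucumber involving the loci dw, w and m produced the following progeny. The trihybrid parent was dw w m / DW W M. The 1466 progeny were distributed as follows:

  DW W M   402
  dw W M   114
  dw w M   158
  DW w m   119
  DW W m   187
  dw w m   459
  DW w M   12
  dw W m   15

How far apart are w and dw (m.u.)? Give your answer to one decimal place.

The two rarest classes, dw W m and DW w M, are the double crossovers. Comparing them with the parentals, only the w allele has switched, so w is the middle locus and the order is m – w – dw.
Crossovers in the w–dw interval produce the single-crossover classes DW w m and dw W M (119 + 114 = 233) plus the double crossovers (27).
RF(w–dw) = (233 + 27) / 1466 = 260/1466 = 0.1774 → 17.7 m.u.

17.7 m.u.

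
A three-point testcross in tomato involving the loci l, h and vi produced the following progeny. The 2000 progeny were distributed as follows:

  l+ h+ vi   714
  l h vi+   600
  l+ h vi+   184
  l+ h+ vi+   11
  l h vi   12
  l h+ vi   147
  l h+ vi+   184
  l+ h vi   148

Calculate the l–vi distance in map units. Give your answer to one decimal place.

The two most frequent reciprocal classes, l h vi+ and l+ h+ vi, are the parental types, so the F1 was l h vi+ / l+ h+ vi.
The two rarest classes, l h vi and l+ h+ vi+, are the double crossovers. Comparing them with the parentals, only the vi allele has switched, so vi is the middle locus and the order is l – vi – h.
Crossovers in the l–vi interval produce the single-crossover classes l+ h vi+ and l h+ vi (184 + 147 = 331) plus the double crossovers (23).
RF(l–vi) = (331 + 23) / 2000 = 354/2000 = 0.1770 → 17.7 map units.

17.7 map units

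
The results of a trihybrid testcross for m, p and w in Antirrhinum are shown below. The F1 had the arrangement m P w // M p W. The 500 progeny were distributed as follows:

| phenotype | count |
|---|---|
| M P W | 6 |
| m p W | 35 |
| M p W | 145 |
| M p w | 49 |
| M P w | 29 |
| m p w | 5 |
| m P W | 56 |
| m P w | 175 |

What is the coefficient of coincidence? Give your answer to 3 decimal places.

0.632

The two rarest classes, m p w and M P W, are the double crossovers. Comparing them with the parentals, only the p allele has switched, so p is the middle locus and the order is w – p – m.
w–p: (105 + 11)/500 = 0.2320; p–m: (64 + 11)/500 = 0.1500.
Expected DCO frequency = 0.2320 × 0.1500 ≈ 0.03480; observed = 11/500 ≈ 0.02200.
Coefficient of coincidence = 0.02200/0.03480 ≈ 0.632.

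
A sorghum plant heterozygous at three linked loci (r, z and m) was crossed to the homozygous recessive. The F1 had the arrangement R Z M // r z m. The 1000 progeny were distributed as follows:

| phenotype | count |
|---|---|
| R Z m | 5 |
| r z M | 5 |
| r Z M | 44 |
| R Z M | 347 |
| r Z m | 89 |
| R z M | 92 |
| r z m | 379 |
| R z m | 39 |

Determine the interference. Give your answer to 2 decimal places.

The two rarest classes, R Z m and r z M, are the double crossovers. Comparing them with the parentals, only the m allele has switched, so m is the middle locus and the order is z – m – r.
z–m: (181 + 10)/1000 = 0.1910; m–r: (83 + 10)/1000 = 0.0930.
Expected DCO frequency = 0.1910 × 0.0930 ≈ 0.01776; observed = 10/1000 ≈ 0.01000.
Coefficient of coincidence = 0.01000/0.01776 ≈ 0.56; interference = 1 − 0.56 = 0.44.

0.44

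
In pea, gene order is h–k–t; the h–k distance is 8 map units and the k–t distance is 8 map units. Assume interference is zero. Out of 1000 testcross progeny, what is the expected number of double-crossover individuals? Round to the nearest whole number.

6

Map distances give recombination frequencies of 0.080 and 0.080 for the two intervals.
With no interference, expected double-crossover frequency = 0.080 × 0.080 = 0.00640.
Expected number = 0.00640 × 1000 = 6.40 ≈ 6.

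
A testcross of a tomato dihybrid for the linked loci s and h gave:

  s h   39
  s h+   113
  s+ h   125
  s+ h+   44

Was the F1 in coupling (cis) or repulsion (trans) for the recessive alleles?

trans

The two most frequent classes are s+ h (125) and s h+ (113); these are the parental (non-recombinant) types.
So the F1 carried s+ h on one chromosome and s h+ on the other — the recessive alleles are on opposite chromosomes (trans / repulsion).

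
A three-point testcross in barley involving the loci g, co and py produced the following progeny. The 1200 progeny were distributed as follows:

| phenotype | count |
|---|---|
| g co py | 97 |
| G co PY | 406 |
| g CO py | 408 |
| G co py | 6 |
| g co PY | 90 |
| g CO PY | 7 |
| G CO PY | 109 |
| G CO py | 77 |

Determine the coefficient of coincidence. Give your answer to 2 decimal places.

0.40

The two most frequent reciprocal classes, g CO py and G co PY, are the parental types, so the F1 was g CO py / G co PY.
The two rarest classes, g CO PY and G co py, are the double crossovers. Comparing them with the parentals, only the py allele has switched, so py is the middle locus and the order is co – py – g.
co–py: (206 + 13)/1200 = 0.1825; py–g: (167 + 13)/1200 = 0.1500.
Expected DCO frequency = 0.1825 × 0.1500 ≈ 0.02738; observed = 13/1200 ≈ 0.01083.
Coefficient of coincidence = 0.01083/0.02738 ≈ 0.40.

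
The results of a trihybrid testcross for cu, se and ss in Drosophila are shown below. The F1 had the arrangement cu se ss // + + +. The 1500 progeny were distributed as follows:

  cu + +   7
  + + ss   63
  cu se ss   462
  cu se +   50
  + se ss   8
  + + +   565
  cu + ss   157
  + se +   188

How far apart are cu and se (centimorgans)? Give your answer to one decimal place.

The two rarest classes, + se ss and cu + +, are the double crossovers. Comparing them with the parentals, only the cu allele has switched, so cu is the middle locus and the order is se – cu – ss.
Crossovers in the se–cu interval produce the single-crossover classes cu + ss and + se + (157 + 188 = 345) plus the double crossovers (15).
RF(se–cu) = (345 + 15) / 1500 = 360/1500 = 0.2400 → 24.0 centimorgans.

24.0 centimorgans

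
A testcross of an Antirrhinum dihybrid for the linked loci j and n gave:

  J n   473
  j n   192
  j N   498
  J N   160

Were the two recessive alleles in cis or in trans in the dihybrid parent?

trans

The two most frequent classes are J n (473) and j N (498); these are the parental (non-recombinant) types.
So the F1 carried J n on one chromosome and j N on the other — the recessive alleles are on opposite chromosomes (trans / repulsion).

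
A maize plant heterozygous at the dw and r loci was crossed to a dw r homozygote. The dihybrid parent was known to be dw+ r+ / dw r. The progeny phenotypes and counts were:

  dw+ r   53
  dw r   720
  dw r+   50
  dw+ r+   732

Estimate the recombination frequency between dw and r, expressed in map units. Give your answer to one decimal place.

The recombinant classes are dw+ r and dw r+: 53 + 50 = 103.
Recombination frequency = 103/1555 = 0.0662 ≈ 6.6%, i.e. 6.6 map units.

6.6 map units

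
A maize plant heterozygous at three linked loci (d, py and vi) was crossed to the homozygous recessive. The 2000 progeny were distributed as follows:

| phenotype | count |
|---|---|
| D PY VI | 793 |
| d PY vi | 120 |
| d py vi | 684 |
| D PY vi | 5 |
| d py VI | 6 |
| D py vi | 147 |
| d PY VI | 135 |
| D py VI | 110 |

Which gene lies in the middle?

vi

The two most frequent reciprocal classes, d py vi and D PY VI, are the parental types, so the F1 was d py vi / D PY VI.
The two rarest classes, d py VI and D PY vi, are the double crossovers. Comparing them with the parentals, only the vi allele has switched, so vi is the middle locus and the order is py – vi – d.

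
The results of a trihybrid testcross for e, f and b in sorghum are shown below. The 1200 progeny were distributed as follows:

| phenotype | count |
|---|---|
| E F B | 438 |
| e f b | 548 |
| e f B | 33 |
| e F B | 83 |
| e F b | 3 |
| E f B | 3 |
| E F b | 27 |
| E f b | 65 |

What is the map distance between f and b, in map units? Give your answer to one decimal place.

5.5 map units

The two most frequent reciprocal classes, e f b and E F B, are the parental types, so the F1 was e f b / E F B.
The two rarest classes, e F b and E f B, are the double crossovers. Comparing them with the parentals, only the f allele has switched, so f is the middle locus and the order is b – f – e.
Crossovers in the b–f interval produce the single-crossover classes e f B and E F b (33 + 27 = 60) plus the double crossovers (6).
RF(b–f) = (60 + 6) / 1200 = 66/1200 = 0.0550 → 5.5 map units.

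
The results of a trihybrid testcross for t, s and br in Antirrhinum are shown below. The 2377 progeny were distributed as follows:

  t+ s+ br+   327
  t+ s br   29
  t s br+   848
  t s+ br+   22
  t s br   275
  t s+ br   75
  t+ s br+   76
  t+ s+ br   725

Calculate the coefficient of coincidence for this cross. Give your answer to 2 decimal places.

0.92

The two most frequent reciprocal classes, t+ s+ br and t s br+, are the parental types, so the F1 was t+ s+ br / t s br+.
The two rarest classes, t+ s br and t s+ br+, are the double crossovers. Comparing them with the parentals, only the s allele has switched, so s is the middle locus and the order is t – s – br.
t–s: (151 + 51)/2377 = 0.0850; s–br: (602 + 51)/2377 = 0.2747.
Expected DCO frequency = 0.0850 × 0.2747 ≈ 0.02335; observed = 51/2377 ≈ 0.02146.
Coefficient of coincidence = 0.02146/0.02335 ≈ 0.92.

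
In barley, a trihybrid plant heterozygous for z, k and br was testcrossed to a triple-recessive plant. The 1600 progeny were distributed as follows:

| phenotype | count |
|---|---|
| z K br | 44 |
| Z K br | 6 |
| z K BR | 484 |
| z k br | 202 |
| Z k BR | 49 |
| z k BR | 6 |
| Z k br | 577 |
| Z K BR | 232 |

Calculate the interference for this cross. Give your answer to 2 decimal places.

The two most frequent reciprocal classes, Z k br and z K BR, are the parental types, so the F1 was Z k br / z K BR.
The two rarest classes, Z K br and z k BR, are the double crossovers. Comparing them with the parentals, only the k allele has switched, so k is the middle locus and the order is br – k – z.
br–k: (93 + 12)/1600 = 0.0656; k–z: (434 + 12)/1600 = 0.2787.
Expected DCO frequency = 0.0656 × 0.2787 ≈ 0.01828; observed = 12/1600 ≈ 0.00750.
Coefficient of coincidence = 0.00750/0.01828 ≈ 0.41; interference = 1 − 0.41 = 0.59.

0.59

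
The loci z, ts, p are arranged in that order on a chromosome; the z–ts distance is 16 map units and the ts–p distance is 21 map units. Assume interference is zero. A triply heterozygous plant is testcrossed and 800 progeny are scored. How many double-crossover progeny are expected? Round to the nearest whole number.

Map distances give recombination frequencies of 0.160 and 0.210 for the two intervals.
With no interference, expected double-crossover frequency = 0.160 × 0.210 = 0.03360.
Expected number = 0.03360 × 800 = 26.88 ≈ 27.

27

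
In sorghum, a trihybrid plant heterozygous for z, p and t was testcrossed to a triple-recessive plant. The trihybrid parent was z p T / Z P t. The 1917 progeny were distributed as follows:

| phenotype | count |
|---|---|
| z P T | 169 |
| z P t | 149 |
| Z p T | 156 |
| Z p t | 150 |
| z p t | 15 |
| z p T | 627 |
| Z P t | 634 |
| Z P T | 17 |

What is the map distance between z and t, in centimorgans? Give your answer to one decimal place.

The two rarest classes, z p t and Z P T, are the double crossovers. Comparing them with the parentals, only the t allele has switched, so t is the middle locus and the order is p – t – z.
Crossovers in the t–z interval produce the single-crossover classes Z p T and z P t (156 + 149 = 305) plus the double crossovers (32).
RF(t–z) = (305 + 32) / 1917 = 337/1917 = 0.1758 → 17.6 centimorgans.

17.6 centimorgans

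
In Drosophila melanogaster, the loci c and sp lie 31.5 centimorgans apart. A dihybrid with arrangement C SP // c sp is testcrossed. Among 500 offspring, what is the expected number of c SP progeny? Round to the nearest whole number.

A map distance of 31.5 centimorgans corresponds to a recombination frequency of 0.315.
The F1 is C SP / c sp, so c SP is a recombinant gamete class with expected frequency r/2 = 0.315/2 = 0.1575.
Expected number = 0.1575 × 500 = 78.75 ≈ 79.

79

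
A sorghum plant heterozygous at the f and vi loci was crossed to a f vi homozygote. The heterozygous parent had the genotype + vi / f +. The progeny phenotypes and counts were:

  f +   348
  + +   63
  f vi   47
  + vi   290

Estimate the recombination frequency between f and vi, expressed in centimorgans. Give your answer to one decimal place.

14.7 centimorgans

The recombinant classes are + + and f vi: 63 + 47 = 110.
Recombination frequency = 110/748 = 0.1471 ≈ 14.7%, i.e. 14.7 centimorgans.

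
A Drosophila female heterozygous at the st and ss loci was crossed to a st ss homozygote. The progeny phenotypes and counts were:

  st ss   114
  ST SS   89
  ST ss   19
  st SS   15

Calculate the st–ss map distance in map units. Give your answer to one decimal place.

The two most frequent classes, ST SS (89) and st ss (114), are the parental types, so the F1 was ST SS / st ss.
The recombinant classes are ST ss and st SS: 19 + 15 = 34.
Recombination frequency = 34/237 = 0.1435 ≈ 14.3%, i.e. 14.3 map units.

14.3 map units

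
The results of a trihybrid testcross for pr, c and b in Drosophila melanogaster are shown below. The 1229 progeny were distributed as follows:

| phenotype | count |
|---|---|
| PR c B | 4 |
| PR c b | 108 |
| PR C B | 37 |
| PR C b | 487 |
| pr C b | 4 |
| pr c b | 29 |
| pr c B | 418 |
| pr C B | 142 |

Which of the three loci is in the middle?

pr

The two most frequent reciprocal classes, PR C b and pr c B, are the parental types, so the F1 was PR C b / pr c B.
The two rarest classes, pr C b and PR c B, are the double crossovers. Comparing them with the parentals, only the pr allele has switched, so pr is the middle locus and the order is c – pr – b.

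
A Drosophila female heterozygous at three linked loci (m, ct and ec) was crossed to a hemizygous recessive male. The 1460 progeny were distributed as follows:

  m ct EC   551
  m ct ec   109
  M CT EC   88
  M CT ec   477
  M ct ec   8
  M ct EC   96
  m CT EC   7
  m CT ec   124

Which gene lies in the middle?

The two most frequent reciprocal classes, m ct EC and M CT ec, are the parental types, so the F1 was m ct EC / M CT ec.
The two rarest classes, m CT EC and M ct ec, are the double crossovers. Comparing them with the parentals, only the ct allele has switched, so ct is the middle locus and the order is m – ct – ec.

ct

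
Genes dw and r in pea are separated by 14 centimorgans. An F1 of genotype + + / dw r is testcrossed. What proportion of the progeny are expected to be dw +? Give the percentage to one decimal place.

A map distance of 14 centimorgans corresponds to a recombination frequency of 0.140.
The F1 is + + / dw r, so dw + is a recombinant gamete class with expected frequency r/2 = 0.140/2 = 0.0700.
That is 0.0700 = 7.0% of the progeny.

7.0%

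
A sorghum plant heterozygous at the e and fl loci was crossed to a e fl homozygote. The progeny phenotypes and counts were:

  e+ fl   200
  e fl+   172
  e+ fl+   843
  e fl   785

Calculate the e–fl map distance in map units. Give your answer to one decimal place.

The two most frequent classes, e+ fl+ (843) and e fl (785), are the parental types, so the F1 was e+ fl+ / e fl.
The recombinant classes are e+ fl and e fl+: 200 + 172 = 372.
Recombination frequency = 372/2000 = 0.1860 ≈ 18.6%, i.e. 18.6 map units.

18.6 map units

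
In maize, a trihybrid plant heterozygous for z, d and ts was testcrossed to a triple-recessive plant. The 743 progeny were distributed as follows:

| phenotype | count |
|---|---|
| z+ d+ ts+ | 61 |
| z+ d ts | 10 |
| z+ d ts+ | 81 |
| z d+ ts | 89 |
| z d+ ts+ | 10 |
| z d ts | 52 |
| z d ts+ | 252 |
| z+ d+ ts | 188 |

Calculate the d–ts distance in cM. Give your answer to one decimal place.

17.9 cM

The two most frequent reciprocal classes, z+ d+ ts and z d ts+, are the parental types, so the F1 was z+ d+ ts / z d ts+.
The two rarest classes, z+ d ts and z d+ ts+, are the double crossovers. Comparing them with the parentals, only the d allele has switched, so d is the middle locus and the order is z – d – ts.
Crossovers in the d–ts interval produce the single-crossover classes z+ d+ ts+ and z d ts (61 + 52 = 113) plus the double crossovers (20).
RF(d–ts) = (113 + 20) / 743 = 133/743 = 0.1790 → 17.9 cM.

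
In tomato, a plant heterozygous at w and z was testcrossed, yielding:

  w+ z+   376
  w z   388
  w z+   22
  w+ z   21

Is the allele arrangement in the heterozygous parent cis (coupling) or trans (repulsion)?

The two most frequent classes are w+ z+ (376) and w z (388); these are the parental (non-recombinant) types.
So the F1 carried w+ z+ on one chromosome and w z on the other — the recessive alleles are on the same chromosome (cis / coupling).

cis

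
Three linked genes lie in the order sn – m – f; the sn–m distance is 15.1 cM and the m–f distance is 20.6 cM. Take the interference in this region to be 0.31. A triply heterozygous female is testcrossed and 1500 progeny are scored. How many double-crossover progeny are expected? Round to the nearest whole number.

Map distances give recombination frequencies of 0.151 and 0.206 for the two intervals.
With interference 0.31 (so coincidence = 0.69), expected double-crossover frequency = 0.151 × 0.206 × 0.69 = 0.02146.
Expected number = 0.02146 × 1500 = 32.19 ≈ 32.

32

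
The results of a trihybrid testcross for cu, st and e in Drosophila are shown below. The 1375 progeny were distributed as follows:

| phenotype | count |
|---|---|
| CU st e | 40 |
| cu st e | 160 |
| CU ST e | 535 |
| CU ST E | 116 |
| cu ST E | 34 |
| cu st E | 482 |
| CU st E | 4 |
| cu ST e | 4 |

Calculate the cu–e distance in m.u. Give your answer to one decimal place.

20.7 m.u.

The two most frequent reciprocal classes, CU ST e and cu st E, are the parental types, so the F1 was CU ST e / cu st E.
The two rarest classes, cu ST e and CU st E, are the double crossovers. Comparing them with the parentals, only the cu allele has switched, so cu is the middle locus and the order is st – cu – e.
Crossovers in the cu–e interval produce the single-crossover classes CU ST E and cu st e (116 + 160 = 276) plus the double crossovers (8).
RF(cu–e) = (276 + 8) / 1375 = 284/1375 = 0.2065 → 20.7 m.u.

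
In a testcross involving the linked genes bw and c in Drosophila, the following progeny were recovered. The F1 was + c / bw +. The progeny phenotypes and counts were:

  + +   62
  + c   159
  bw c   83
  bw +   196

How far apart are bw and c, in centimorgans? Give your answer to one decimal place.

29.0 centimorgans

The recombinant classes are + + and bw c: 62 + 83 = 145.
Recombination frequency = 145/500 = 0.2900 ≈ 29.0%, i.e. 29.0 centimorgans.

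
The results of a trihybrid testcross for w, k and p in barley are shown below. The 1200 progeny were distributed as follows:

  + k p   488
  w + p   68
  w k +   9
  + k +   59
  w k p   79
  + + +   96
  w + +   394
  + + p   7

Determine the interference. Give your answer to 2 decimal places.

0.30

The two most frequent reciprocal classes, w + + and + k p, are the parental types, so the F1 was w + + / + k p.
The two rarest classes, w k + and + + p, are the double crossovers. Comparing them with the parentals, only the k allele has switched, so k is the middle locus and the order is w – k – p.
w–k: (175 + 16)/1200 = 0.1592; k–p: (127 + 16)/1200 = 0.1192.
Expected DCO frequency = 0.1592 × 0.1192 ≈ 0.01898; observed = 16/1200 ≈ 0.01333.
Coefficient of coincidence = 0.01333/0.01898 ≈ 0.70; interference = 1 − 0.70 = 0.30.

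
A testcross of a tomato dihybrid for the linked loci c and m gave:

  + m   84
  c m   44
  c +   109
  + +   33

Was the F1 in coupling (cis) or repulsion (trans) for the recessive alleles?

trans

The two most frequent classes are + m (84) and c + (109); these are the parental (non-recombinant) types.
So the F1 carried + m on one chromosome and c + on the other — the recessive alleles are on opposite chromosomes (trans / repulsion).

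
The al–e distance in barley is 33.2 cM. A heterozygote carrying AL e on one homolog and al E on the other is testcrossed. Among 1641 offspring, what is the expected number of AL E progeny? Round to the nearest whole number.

A map distance of 33.2 cM corresponds to a recombination frequency of 0.332.
The F1 is AL e / al E, so AL E is a recombinant gamete class with expected frequency r/2 = 0.332/2 = 0.1660.
Expected number = 0.1660 × 1641 = 272.41 ≈ 272.

272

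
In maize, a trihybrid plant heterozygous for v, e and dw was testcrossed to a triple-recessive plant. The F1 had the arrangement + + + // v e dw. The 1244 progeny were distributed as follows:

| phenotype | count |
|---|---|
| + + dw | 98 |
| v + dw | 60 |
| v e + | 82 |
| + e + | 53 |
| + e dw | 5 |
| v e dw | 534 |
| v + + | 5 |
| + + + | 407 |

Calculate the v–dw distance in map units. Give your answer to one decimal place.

15.3 map units

The two rarest classes, v + + and + e dw, are the double crossovers. Comparing them with the parentals, only the v allele has switched, so v is the middle locus and the order is e – v – dw.
Crossovers in the v–dw interval produce the single-crossover classes + + dw and v e + (98 + 82 = 180) plus the double crossovers (10).
RF(v–dw) = (180 + 10) / 1244 = 190/1244 = 0.1527 → 15.3 map units.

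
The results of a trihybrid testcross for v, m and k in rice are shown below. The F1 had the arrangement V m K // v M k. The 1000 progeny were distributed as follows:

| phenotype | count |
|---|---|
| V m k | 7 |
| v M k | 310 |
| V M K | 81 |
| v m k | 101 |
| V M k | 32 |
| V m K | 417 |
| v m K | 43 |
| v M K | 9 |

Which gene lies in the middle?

The two rarest classes, V m k and v M K, are the double crossovers. Comparing them with the parentals, only the k allele has switched, so k is the middle locus and the order is v – k – m.

k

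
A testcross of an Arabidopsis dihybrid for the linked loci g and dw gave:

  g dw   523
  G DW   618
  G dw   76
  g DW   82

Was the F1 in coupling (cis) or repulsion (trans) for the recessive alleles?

cis

The two most frequent classes are G DW (618) and g dw (523); these are the parental (non-recombinant) types.
So the F1 carried G DW on one chromosome and g dw on the other — the recessive alleles are on the same chromosome (cis / coupling).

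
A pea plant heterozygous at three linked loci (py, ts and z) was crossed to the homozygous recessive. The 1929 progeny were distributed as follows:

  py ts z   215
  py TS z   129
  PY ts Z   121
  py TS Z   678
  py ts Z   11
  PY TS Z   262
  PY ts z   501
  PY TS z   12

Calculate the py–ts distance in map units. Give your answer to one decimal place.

The two most frequent reciprocal classes, py TS Z and PY ts z, are the parental types, so the F1 was py TS Z / PY ts z.
The two rarest classes, py ts Z and PY TS z, are the double crossovers. Comparing them with the parentals, only the ts allele has switched, so ts is the middle locus and the order is py – ts – z.
Crossovers in the py–ts interval produce the single-crossover classes PY TS Z and py ts z (262 + 215 = 477) plus the double crossovers (23).
RF(py–ts) = (477 + 23) / 1929 = 500/1929 = 0.2592 → 25.9 map units.

25.9 map units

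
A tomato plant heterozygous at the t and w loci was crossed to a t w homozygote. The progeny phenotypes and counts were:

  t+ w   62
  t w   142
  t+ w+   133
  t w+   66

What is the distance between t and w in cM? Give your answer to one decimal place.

The two most frequent classes, t+ w+ (133) and t w (142), are the parental types, so the F1 was t+ w+ / t w.
The recombinant classes are t+ w and t w+: 62 + 66 = 128.
Recombination frequency = 128/403 = 0.3176 ≈ 31.8%, i.e. 31.8 cM.

31.8 cM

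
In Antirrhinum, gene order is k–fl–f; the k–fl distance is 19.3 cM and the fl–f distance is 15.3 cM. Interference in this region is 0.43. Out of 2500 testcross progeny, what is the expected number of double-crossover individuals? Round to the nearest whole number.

42

Map distances give recombination frequencies of 0.193 and 0.153 for the two intervals.
With interference 0.43 (so coincidence = 0.57), expected double-crossover frequency = 0.193 × 0.153 × 0.57 = 0.01683.
Expected number = 0.01683 × 2500 = 42.08 ≈ 42.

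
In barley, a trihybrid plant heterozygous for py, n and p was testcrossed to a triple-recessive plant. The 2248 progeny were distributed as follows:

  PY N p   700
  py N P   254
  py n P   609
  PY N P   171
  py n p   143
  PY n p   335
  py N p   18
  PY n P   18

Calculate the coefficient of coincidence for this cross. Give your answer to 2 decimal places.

0.37

The two most frequent reciprocal classes, py n P and PY N p, are the parental types, so the F1 was py n P / PY N p.
The two rarest classes, PY n P and py N p, are the double crossovers. Comparing them with the parentals, only the py allele has switched, so py is the middle locus and the order is n – py – p.
n–py: (589 + 36)/2248 = 0.2780; py–p: (314 + 36)/2248 = 0.1557.
Expected DCO frequency = 0.2780 × 0.1557 ≈ 0.04328; observed = 36/2248 ≈ 0.01601.
Coefficient of coincidence = 0.01601/0.04328 ≈ 0.37.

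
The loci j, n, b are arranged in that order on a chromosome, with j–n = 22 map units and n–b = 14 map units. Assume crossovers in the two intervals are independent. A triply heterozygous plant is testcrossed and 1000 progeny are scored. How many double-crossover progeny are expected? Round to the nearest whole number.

31

Map distances give recombination frequencies of 0.220 and 0.140 for the two intervals.
With no interference, expected double-crossover frequency = 0.220 × 0.140 = 0.03080.
Expected number = 0.03080 × 1000 = 30.80 ≈ 31.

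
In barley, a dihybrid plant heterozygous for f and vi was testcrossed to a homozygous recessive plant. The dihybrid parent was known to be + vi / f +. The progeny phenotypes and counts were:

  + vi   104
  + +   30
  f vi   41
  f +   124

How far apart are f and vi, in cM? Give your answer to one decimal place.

The recombinant classes are + + and f vi: 30 + 41 = 71.
Recombination frequency = 71/299 = 0.2375 ≈ 23.7%, i.e. 23.7 cM.

23.7 cM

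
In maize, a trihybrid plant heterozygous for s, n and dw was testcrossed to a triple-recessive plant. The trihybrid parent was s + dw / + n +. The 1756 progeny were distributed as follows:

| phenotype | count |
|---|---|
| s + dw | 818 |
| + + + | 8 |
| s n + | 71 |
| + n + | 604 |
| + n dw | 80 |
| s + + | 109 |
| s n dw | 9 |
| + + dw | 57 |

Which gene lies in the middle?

n

The two rarest classes, s n dw and + + +, are the double crossovers. Comparing them with the parentals, only the n allele has switched, so n is the middle locus and the order is s – n – dw.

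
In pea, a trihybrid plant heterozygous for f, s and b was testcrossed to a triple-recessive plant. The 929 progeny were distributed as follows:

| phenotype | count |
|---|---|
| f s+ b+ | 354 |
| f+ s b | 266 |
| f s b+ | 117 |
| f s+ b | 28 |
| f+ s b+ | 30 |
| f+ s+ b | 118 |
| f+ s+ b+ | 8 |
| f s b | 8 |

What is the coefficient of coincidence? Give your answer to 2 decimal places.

The two most frequent reciprocal classes, f s+ b+ and f+ s b, are the parental types, so the F1 was f s+ b+ / f+ s b.
The two rarest classes, f+ s+ b+ and f s b, are the double crossovers. Comparing them with the parentals, only the f allele has switched, so f is the middle locus and the order is b – f – s.
b–f: (58 + 16)/929 = 0.0797; f–s: (235 + 16)/929 = 0.2702.
Expected DCO frequency = 0.0797 × 0.2702 ≈ 0.02153; observed = 16/929 ≈ 0.01722.
Coefficient of coincidence = 0.01722/0.02153 ≈ 0.80.

0.80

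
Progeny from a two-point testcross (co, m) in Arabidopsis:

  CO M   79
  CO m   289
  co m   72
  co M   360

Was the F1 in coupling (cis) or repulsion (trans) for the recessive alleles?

The two most frequent classes are CO m (289) and co M (360); these are the parental (non-recombinant) types.
So the F1 carried CO m on one chromosome and co M on the other — the recessive alleles are on opposite chromosomes (trans / repulsion).

trans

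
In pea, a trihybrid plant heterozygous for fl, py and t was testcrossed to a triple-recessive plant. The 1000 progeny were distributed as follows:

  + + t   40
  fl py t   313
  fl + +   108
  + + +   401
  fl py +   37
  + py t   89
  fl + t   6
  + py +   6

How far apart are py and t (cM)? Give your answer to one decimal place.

The two most frequent reciprocal classes, + + + and fl py t, are the parental types, so the F1 was + + + / fl py t.
The two rarest classes, + py + and fl + t, are the double crossovers. Comparing them with the parentals, only the py allele has switched, so py is the middle locus and the order is t – py – fl.
Crossovers in the t–py interval produce the single-crossover classes + + t and fl py + (40 + 37 = 77) plus the double crossovers (12).
RF(t–py) = (77 + 12) / 1000 = 89/1000 = 0.0890 → 8.9 cM.

8.9 cM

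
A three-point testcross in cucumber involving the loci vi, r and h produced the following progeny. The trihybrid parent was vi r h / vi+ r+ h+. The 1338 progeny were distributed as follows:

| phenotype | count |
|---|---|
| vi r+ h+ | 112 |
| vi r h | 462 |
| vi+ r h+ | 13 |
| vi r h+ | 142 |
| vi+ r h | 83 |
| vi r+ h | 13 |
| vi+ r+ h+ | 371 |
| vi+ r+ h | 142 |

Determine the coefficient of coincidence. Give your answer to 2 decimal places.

0.51

The two rarest classes, vi r+ h and vi+ r h+, are the double crossovers. Comparing them with the parentals, only the r allele has switched, so r is the middle locus and the order is h – r – vi.
h–r: (284 + 26)/1338 = 0.2317; r–vi: (195 + 26)/1338 = 0.1652.
Expected DCO frequency = 0.2317 × 0.1652 ≈ 0.03828; observed = 26/1338 ≈ 0.01943.
Coefficient of coincidence = 0.01943/0.03828 ≈ 0.51.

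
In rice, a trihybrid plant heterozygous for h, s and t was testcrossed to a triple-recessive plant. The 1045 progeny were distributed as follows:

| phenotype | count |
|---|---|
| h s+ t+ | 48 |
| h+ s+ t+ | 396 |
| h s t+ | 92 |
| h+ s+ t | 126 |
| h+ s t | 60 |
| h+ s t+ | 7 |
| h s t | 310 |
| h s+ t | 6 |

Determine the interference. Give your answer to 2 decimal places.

The two most frequent reciprocal classes, h+ s+ t+ and h s t, are the parental types, so the F1 was h+ s+ t+ / h s t.
The two rarest classes, h+ s t+ and h s+ t, are the double crossovers. Comparing them with the parentals, only the s allele has switched, so s is the middle locus and the order is h – s – t.
h–s: (108 + 13)/1045 = 0.1158; s–t: (218 + 13)/1045 = 0.2211.
Expected DCO frequency = 0.1158 × 0.2211 ≈ 0.02560; observed = 13/1045 ≈ 0.01244.
Coefficient of coincidence = 0.01244/0.02560 ≈ 0.49; interference = 1 − 0.49 = 0.51.

0.51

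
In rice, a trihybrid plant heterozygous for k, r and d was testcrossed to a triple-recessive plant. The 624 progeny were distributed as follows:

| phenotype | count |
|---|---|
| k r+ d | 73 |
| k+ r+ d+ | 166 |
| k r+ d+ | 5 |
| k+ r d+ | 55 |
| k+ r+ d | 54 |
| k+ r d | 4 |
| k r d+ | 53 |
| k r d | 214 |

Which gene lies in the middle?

k

The two most frequent reciprocal classes, k+ r+ d+ and k r d, are the parental types, so the F1 was k+ r+ d+ / k r d.
The two rarest classes, k r+ d+ and k+ r d, are the double crossovers. Comparing them with the parentals, only the k allele has switched, so k is the middle locus and the order is d – k – r.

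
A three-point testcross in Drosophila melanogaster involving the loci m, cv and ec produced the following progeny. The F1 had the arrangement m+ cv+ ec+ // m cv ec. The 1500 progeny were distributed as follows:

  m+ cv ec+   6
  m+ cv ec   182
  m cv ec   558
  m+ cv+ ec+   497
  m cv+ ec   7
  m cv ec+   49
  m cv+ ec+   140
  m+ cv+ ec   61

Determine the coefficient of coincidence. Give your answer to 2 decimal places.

0.47

The two rarest classes, m+ cv ec+ and m cv+ ec, are the double crossovers. Comparing them with the parentals, only the cv allele has switched, so cv is the middle locus and the order is m – cv – ec.
m–cv: (322 + 13)/1500 = 0.2233; cv–ec: (110 + 13)/1500 = 0.0820.
Expected DCO frequency = 0.2233 × 0.0820 ≈ 0.01831; observed = 13/1500 ≈ 0.00867.
Coefficient of coincidence = 0.00867/0.01831 ≈ 0.47.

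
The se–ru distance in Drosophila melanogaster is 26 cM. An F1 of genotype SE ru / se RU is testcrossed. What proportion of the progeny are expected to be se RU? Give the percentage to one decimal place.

37.0%

A map distance of 26 cM corresponds to a recombination frequency of 0.260.
The F1 is SE ru / se RU, so se RU is a parental gamete class with expected frequency (1 − r)/2 = 0.740/2 = 0.3700.
That is 0.3700 = 37.0% of the progeny.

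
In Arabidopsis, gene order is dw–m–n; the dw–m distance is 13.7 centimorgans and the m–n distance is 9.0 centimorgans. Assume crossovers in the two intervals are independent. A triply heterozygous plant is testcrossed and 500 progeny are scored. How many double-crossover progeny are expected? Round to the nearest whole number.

Map distances give recombination frequencies of 0.137 and 0.090 for the two intervals.
With no interference, expected double-crossover frequency = 0.137 × 0.090 = 0.01233.
Expected number = 0.01233 × 500 = 6.16 ≈ 6.

6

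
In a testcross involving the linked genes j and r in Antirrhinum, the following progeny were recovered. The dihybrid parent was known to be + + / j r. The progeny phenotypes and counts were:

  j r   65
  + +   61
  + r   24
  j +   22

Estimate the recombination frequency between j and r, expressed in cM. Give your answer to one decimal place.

The recombinant classes are + r and j +: 24 + 22 = 46.
Recombination frequency = 46/172 = 0.2674 ≈ 26.7%, i.e. 26.7 cM.

26.7 cM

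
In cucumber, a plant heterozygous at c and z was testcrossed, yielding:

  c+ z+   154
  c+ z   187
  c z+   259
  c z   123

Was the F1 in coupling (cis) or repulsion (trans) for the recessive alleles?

trans

The two most frequent classes are c+ z (187) and c z+ (259); these are the parental (non-recombinant) types.
So the F1 carried c+ z on one chromosome and c z+ on the other — the recessive alleles are on opposite chromosomes (trans / repulsion).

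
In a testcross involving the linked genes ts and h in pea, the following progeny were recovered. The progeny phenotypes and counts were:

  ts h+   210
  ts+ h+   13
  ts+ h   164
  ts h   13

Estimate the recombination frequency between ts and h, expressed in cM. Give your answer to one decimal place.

6.5 cM

The two most frequent classes, ts+ h (164) and ts h+ (210), are the parental types, so the F1 was ts+ h / ts h+.
The recombinant classes are ts+ h+ and ts h: 13 + 13 = 26.
Recombination frequency = 26/400 = 0.0650 ≈ 6.5%, i.e. 6.5 cM.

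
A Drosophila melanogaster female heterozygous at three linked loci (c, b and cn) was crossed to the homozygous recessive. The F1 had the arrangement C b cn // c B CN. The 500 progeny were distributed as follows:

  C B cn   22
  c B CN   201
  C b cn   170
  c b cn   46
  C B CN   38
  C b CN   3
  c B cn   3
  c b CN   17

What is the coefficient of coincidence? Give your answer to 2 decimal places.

The two rarest classes, C b CN and c B cn, are the double crossovers. Comparing them with the parentals, only the cn allele has switched, so cn is the middle locus and the order is b – cn – c.
b–cn: (39 + 6)/500 = 0.0900; cn–c: (84 + 6)/500 = 0.1800.
Expected DCO frequency = 0.0900 × 0.1800 ≈ 0.01620; observed = 6/500 ≈ 0.01200.
Coefficient of coincidence = 0.01200/0.01620 ≈ 0.74.

0.74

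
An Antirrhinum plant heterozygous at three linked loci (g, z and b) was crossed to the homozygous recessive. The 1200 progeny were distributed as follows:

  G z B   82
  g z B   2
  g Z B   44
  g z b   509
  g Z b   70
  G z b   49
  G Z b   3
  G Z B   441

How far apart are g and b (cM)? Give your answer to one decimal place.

The two most frequent reciprocal classes, g z b and G Z B, are the parental types, so the F1 was g z b / G Z B.
The two rarest classes, g z B and G Z b, are the double crossovers. Comparing them with the parentals, only the b allele has switched, so b is the middle locus and the order is g – b – z.
Crossovers in the g–b interval produce the single-crossover classes G z b and g Z B (49 + 44 = 93) plus the double crossovers (5).
RF(g–b) = (93 + 5) / 1200 = 98/1200 = 0.0817 → 8.2 cM.

8.2 cM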